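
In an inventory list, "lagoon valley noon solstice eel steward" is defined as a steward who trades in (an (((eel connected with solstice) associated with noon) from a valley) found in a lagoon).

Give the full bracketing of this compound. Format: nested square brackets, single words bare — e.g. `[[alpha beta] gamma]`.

Overall it is a kind of steward; the modifier is "lagoon valley noon solstice eel".
Within "lagoon valley noon solstice eel", the head is "eel" (specifically "valley noon solstice eel") and the modifier is "lagoon".
Within "valley noon solstice eel", the head is "eel" (specifically "noon solstice eel") and the modifier is "valley".
Within "noon solstice eel", the head is "eel" (specifically "solstice eel") and the modifier is "noon".
Within "solstice eel", the head is "eel" and the modifier is "solstice".
So the structure is [[lagoon [valley [noon [solstice eel]]]] steward].

[[lagoon [valley [noon [solstice eel]]]] steward]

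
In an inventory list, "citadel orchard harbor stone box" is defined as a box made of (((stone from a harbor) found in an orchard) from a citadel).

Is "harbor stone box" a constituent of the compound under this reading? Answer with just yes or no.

The top-level split is [citadel orchard harbor stone] [box]; the full structure is [[citadel [orchard [harbor stone]]] box].
"harbor stone box" straddles a constituent boundary, so it is not a single unit.

no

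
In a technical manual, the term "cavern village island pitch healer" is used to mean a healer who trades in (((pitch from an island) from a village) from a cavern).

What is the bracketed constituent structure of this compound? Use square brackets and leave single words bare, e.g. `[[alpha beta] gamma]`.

[[cavern [village [island pitch]]] healer]

At the top level: head "healer"; modifier "cavern village island pitch".
Within "cavern village island pitch", the head is "pitch" (specifically "village island pitch") and the modifier is "cavern".
Within "village island pitch", the head is "pitch" (specifically "island pitch") and the modifier is "village".
Within "island pitch", the head is "pitch" and the modifier is "island".
Putting it together: [[cavern [village [island pitch]]] healer].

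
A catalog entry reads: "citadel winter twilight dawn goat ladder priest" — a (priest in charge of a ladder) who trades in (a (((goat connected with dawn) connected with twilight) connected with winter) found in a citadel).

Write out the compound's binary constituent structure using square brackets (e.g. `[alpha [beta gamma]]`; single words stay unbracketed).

The outermost head in the paraphrase is "priest" (specifically "ladder priest"), modified by "citadel winter twilight dawn goat".
"citadel winter twilight dawn goat" → head "goat" (specifically "winter twilight dawn goat"), modifier "citadel".
"winter twilight dawn goat" → head "goat" (specifically "twilight dawn goat"), modifier "winter".
"twilight dawn goat" → head "goat" (specifically "dawn goat"), modifier "twilight".
"dawn goat" → head "goat", modifier "dawn".
"ladder priest" → head "priest", modifier "ladder".
So the structure is [[citadel [winter [twilight [dawn goat]]]] [ladder priest]].

[[citadel [winter [twilight [dawn goat]]]] [ladder priest]]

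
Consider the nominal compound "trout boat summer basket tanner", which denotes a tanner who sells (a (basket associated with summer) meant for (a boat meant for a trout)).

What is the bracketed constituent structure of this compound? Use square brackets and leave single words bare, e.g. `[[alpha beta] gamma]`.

[[[trout boat] [summer basket]] tanner]

At the top level: head "tanner"; modifier "trout boat summer basket".
"trout boat summer basket" → head "basket" (specifically "summer basket"), modifier "trout boat".
"trout boat" → head "boat", modifier "trout".
"summer basket" → head "basket", modifier "summer".
Putting it together: [[[trout boat] [summer basket]] tanner].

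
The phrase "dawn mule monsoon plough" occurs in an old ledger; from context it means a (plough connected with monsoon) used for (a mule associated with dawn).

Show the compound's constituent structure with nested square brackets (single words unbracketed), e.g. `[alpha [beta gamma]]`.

[[dawn mule] [monsoon plough]]

At the top level: head "plough" (specifically "monsoon plough"); modifier "dawn mule".
Inside "dawn mule": head "mule", modifier "dawn".
Inside "monsoon plough": head "plough", modifier "monsoon".
Assembled: [[dawn mule] [monsoon plough]].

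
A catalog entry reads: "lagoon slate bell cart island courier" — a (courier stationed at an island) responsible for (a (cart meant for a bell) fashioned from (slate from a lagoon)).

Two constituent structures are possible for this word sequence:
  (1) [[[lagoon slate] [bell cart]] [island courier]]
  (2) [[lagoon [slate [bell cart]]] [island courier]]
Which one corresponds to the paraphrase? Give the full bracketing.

The paraphrase's head is the "courier" part ("island courier"); its modifier is "lagoon slate bell cart".
That top-level split, carried through the inner groups, gives [[[lagoon slate] [bell cart]] [island courier]].

[[[lagoon slate] [bell cart]] [island courier]]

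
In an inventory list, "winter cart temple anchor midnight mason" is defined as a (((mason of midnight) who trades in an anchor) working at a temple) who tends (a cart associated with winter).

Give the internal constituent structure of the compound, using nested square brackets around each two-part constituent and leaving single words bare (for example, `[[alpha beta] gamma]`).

[[winter cart] [temple [anchor [midnight mason]]]]

Overall it is a kind of mason (specifically "temple anchor midnight mason"); the modifier is "winter cart".
Within "winter cart", the head is "cart" and the modifier is "winter".
Within "temple anchor midnight mason", the head is "mason" (specifically "anchor midnight mason") and the modifier is "temple".
Within "anchor midnight mason", the head is "mason" (specifically "midnight mason") and the modifier is "anchor".
Within "midnight mason", the head is "mason" and the modifier is "midnight".
Assembled: [[winter cart] [temple [anchor [midnight mason]]]].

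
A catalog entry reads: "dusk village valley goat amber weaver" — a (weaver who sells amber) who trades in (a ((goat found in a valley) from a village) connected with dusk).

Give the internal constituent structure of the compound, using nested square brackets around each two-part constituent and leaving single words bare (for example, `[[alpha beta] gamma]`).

The outermost head in the paraphrase is "weaver" (specifically "amber weaver"), modified by "dusk village valley goat".
Within "dusk village valley goat", the head is "goat" (specifically "village valley goat") and the modifier is "dusk".
Within "village valley goat", the head is "goat" (specifically "valley goat") and the modifier is "village".
Within "valley goat", the head is "goat" and the modifier is "valley".
Within "amber weaver", the head is "weaver" and the modifier is "amber".
Putting it together: [[dusk [village [valley goat]]] [amber weaver]].

[[dusk [village [valley goat]]] [amber weaver]]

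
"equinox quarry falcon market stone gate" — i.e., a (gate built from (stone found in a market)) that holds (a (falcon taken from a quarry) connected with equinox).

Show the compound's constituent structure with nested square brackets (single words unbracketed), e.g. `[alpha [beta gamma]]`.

[[equinox [quarry falcon]] [[market stone] gate]]

At the top level: head "gate" (specifically "market stone gate"); modifier "equinox quarry falcon".
"equinox quarry falcon" → head "falcon" (specifically "quarry falcon"), modifier "equinox".
"quarry falcon" → head "falcon", modifier "quarry".
"market stone gate" → head "gate", modifier "market stone".
"market stone" → head "stone", modifier "market".
So the structure is [[equinox [quarry falcon]] [[market stone] gate]].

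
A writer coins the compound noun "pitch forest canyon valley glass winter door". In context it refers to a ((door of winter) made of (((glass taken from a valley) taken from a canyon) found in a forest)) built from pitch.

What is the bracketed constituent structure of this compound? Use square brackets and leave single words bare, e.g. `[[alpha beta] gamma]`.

[pitch [[forest [canyon [valley glass]]] [winter door]]]

Whole compound: head "door" (specifically "forest canyon valley glass winter door"), modifier "pitch".
"forest canyon valley glass winter door" → head "door" (specifically "winter door"), modifier "forest canyon valley glass".
"forest canyon valley glass" → head "glass" (specifically "canyon valley glass"), modifier "forest".
"canyon valley glass" → head "glass" (specifically "valley glass"), modifier "canyon".
"valley glass" → head "glass", modifier "valley".
"winter door" → head "door", modifier "winter".
Assembled: [pitch [[forest [canyon [valley glass]]] [winter door]]].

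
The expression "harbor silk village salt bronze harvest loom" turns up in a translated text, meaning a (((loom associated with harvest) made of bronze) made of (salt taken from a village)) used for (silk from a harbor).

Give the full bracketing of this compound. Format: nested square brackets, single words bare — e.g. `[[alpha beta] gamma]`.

Overall it is a kind of loom (specifically "village salt bronze harvest loom"); the modifier is "harbor silk".
Within "harbor silk", the head is "silk" and the modifier is "harbor".
Within "village salt bronze harvest loom", the head is "loom" (specifically "bronze harvest loom") and the modifier is "village salt".
Within "village salt", the head is "salt" and the modifier is "village".
Within "bronze harvest loom", the head is "loom" (specifically "harvest loom") and the modifier is "bronze".
Within "harvest loom", the head is "loom" and the modifier is "harvest".
Assembled: [[harbor silk] [[village salt] [bronze [harvest loom]]]].

[[harbor silk] [[village salt] [bronze [harvest loom]]]]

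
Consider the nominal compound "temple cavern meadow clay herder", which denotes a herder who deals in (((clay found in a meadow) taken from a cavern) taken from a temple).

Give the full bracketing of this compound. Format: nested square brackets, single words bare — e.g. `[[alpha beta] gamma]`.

Overall it is a kind of herder; the modifier is "temple cavern meadow clay".
Inside "temple cavern meadow clay": head "clay" (specifically "cavern meadow clay"), modifier "temple".
Inside "cavern meadow clay": head "clay" (specifically "meadow clay"), modifier "cavern".
Inside "meadow clay": head "clay", modifier "meadow".
So the structure is [[temple [cavern [meadow clay]]] herder].

[[temple [cavern [meadow clay]]] herder]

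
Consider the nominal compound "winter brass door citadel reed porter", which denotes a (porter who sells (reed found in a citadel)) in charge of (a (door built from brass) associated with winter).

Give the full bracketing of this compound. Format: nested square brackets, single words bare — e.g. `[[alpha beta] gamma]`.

At the top level: head "porter" (specifically "citadel reed porter"); modifier "winter brass door".
Within "winter brass door", the head is "door" (specifically "brass door") and the modifier is "winter".
Within "brass door", the head is "door" and the modifier is "brass".
Within "citadel reed porter", the head is "porter" and the modifier is "citadel reed".
Within "citadel reed", the head is "reed" and the modifier is "citadel".
Assembled: [[winter [brass door]] [[citadel reed] porter]].

[[winter [brass door]] [[citadel reed] porter]]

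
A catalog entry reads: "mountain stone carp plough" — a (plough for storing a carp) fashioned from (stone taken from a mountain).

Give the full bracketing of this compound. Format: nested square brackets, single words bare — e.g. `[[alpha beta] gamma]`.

At the top level: head "plough" (specifically "carp plough"); modifier "mountain stone".
Inside "mountain stone": head "stone", modifier "mountain".
Inside "carp plough": head "plough", modifier "carp".
So the structure is [[mountain stone] [carp plough]].

[[mountain stone] [carp plough]]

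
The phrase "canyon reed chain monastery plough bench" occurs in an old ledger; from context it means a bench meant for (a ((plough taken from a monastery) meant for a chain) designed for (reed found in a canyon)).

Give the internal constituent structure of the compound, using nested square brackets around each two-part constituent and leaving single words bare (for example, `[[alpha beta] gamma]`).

Whole compound: head "bench", modifier "canyon reed chain monastery plough".
"canyon reed chain monastery plough" → head "plough" (specifically "chain monastery plough"), modifier "canyon reed".
"canyon reed" → head "reed", modifier "canyon".
"chain monastery plough" → head "plough" (specifically "monastery plough"), modifier "chain".
"monastery plough" → head "plough", modifier "monastery".
So the structure is [[[canyon reed] [chain [monastery plough]]] bench].

[[[canyon reed] [chain [monastery plough]]] bench]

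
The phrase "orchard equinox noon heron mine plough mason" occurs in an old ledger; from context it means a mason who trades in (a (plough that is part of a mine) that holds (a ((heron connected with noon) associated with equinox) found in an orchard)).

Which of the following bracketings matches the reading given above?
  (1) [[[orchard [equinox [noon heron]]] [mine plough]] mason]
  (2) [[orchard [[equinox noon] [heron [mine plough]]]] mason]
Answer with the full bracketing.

[[[orchard [equinox [noon heron]]] [mine plough]] mason]

The paraphrase's head is the "mason" part ("mason"); its modifier is "orchard equinox noon heron mine plough".
That top-level split, carried through the inner groups, gives [[[orchard [equinox [noon heron]]] [mine plough]] mason].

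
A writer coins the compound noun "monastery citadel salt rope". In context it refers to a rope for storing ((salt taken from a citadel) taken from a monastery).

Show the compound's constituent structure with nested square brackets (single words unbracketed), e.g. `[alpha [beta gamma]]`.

[[monastery [citadel salt]] rope]

At the top level: head "rope"; modifier "monastery citadel salt".
Within "monastery citadel salt", the head is "salt" (specifically "citadel salt") and the modifier is "monastery".
Within "citadel salt", the head is "salt" and the modifier is "citadel".
Assembled: [[monastery [citadel salt]] rope].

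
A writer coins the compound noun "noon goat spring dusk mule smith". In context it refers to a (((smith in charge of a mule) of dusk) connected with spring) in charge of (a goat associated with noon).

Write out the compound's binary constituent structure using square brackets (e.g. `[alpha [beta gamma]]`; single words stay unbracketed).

Overall it is a kind of smith (specifically "spring dusk mule smith"); the modifier is "noon goat".
"noon goat" → head "goat", modifier "noon".
"spring dusk mule smith" → head "smith" (specifically "dusk mule smith"), modifier "spring".
"dusk mule smith" → head "smith" (specifically "mule smith"), modifier "dusk".
"mule smith" → head "smith", modifier "mule".
Putting it together: [[noon goat] [spring [dusk [mule smith]]]].

[[noon goat] [spring [dusk [mule smith]]]]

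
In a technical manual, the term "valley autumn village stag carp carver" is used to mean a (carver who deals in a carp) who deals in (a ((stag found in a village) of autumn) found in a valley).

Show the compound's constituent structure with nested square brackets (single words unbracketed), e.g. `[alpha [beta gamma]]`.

[[valley [autumn [village stag]]] [carp carver]]

At the top level: head "carver" (specifically "carp carver"); modifier "valley autumn village stag".
Within "valley autumn village stag", the head is "stag" (specifically "autumn village stag") and the modifier is "valley".
Within "autumn village stag", the head is "stag" (specifically "village stag") and the modifier is "autumn".
Within "village stag", the head is "stag" and the modifier is "village".
Within "carp carver", the head is "carver" and the modifier is "carp".
So the structure is [[valley [autumn [village stag]]] [carp carver]].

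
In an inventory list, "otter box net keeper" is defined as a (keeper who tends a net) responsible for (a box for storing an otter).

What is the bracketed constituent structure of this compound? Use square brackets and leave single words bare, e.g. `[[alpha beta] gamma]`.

[[otter box] [net keeper]]

Overall it is a kind of keeper (specifically "net keeper"); the modifier is "otter box".
Within "otter box", the head is "box" and the modifier is "otter".
Within "net keeper", the head is "keeper" and the modifier is "net".
Assembled: [[otter box] [net keeper]].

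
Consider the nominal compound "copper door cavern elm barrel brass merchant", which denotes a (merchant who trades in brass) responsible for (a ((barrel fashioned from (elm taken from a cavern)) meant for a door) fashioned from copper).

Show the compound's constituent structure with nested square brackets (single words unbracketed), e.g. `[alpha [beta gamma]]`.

[[copper [door [[cavern elm] barrel]]] [brass merchant]]

Overall it is a kind of merchant (specifically "brass merchant"); the modifier is "copper door cavern elm barrel".
Inside "copper door cavern elm barrel": head "barrel" (specifically "door cavern elm barrel"), modifier "copper".
Inside "door cavern elm barrel": head "barrel" (specifically "cavern elm barrel"), modifier "door".
Inside "cavern elm barrel": head "barrel", modifier "cavern elm".
Inside "cavern elm": head "elm", modifier "cavern".
Inside "brass merchant": head "merchant", modifier "brass".
Putting it together: [[copper [door [[cavern elm] barrel]]] [brass merchant]].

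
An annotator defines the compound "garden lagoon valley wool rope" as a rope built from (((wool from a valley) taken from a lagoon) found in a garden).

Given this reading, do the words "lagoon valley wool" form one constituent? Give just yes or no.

The paraphrase groups the words so that "lagoon valley wool" is one unit: it corresponds to a single parenthesized sub-phrase.
The full structure is [[garden [lagoon [valley wool]]] rope], in which [lagoon valley wool] is a constituent.

yes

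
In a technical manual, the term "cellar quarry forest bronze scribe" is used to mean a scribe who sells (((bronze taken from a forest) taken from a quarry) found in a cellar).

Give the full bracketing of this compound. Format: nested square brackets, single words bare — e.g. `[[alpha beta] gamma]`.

The outermost head in the paraphrase is "scribe", modified by "cellar quarry forest bronze".
"cellar quarry forest bronze" → head "bronze" (specifically "quarry forest bronze"), modifier "cellar".
"quarry forest bronze" → head "bronze" (specifically "forest bronze"), modifier "quarry".
"forest bronze" → head "bronze", modifier "forest".
Putting it together: [[cellar [quarry [forest bronze]]] scribe].

[[cellar [quarry [forest bronze]]] scribe]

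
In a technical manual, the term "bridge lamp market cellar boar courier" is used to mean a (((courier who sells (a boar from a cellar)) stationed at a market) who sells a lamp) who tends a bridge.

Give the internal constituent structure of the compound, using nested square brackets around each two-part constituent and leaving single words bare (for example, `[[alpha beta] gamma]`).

Whole compound: head "courier" (specifically "lamp market cellar boar courier"), modifier "bridge".
Within "lamp market cellar boar courier", the head is "courier" (specifically "market cellar boar courier") and the modifier is "lamp".
Within "market cellar boar courier", the head is "courier" (specifically "cellar boar courier") and the modifier is "market".
Within "cellar boar courier", the head is "courier" and the modifier is "cellar boar".
Within "cellar boar", the head is "boar" and the modifier is "cellar".
Putting it together: [bridge [lamp [market [[cellar boar] courier]]]].

[bridge [lamp [market [[cellar boar] courier]]]]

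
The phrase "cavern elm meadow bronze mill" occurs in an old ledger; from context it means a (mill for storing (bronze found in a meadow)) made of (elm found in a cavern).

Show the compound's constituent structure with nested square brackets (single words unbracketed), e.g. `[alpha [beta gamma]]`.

At the top level: head "mill" (specifically "meadow bronze mill"); modifier "cavern elm".
Inside "cavern elm": head "elm", modifier "cavern".
Inside "meadow bronze mill": head "mill", modifier "meadow bronze".
Inside "meadow bronze": head "bronze", modifier "meadow".
Putting it together: [[cavern elm] [[meadow bronze] mill]].

[[cavern elm] [[meadow bronze] mill]]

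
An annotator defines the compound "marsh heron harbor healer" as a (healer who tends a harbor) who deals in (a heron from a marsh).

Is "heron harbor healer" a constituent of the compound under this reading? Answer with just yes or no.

no

The top-level split is [marsh heron] [harbor healer]; the full structure is [[marsh heron] [harbor healer]].
"heron harbor healer" straddles a constituent boundary, so it is not a single unit.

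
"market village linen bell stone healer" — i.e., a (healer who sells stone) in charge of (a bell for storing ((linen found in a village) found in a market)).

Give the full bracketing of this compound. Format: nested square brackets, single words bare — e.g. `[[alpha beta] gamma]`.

[[[market [village linen]] bell] [stone healer]]

The outermost head in the paraphrase is "healer" (specifically "stone healer"), modified by "market village linen bell".
Within "market village linen bell", the head is "bell" and the modifier is "market village linen".
Within "market village linen", the head is "linen" (specifically "village linen") and the modifier is "market".
Within "village linen", the head is "linen" and the modifier is "village".
Within "stone healer", the head is "healer" and the modifier is "stone".
Putting it together: [[[market [village linen]] bell] [stone healer]].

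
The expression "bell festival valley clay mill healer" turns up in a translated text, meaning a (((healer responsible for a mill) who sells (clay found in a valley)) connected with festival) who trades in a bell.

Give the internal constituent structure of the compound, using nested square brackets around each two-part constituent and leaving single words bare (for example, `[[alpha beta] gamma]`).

The outermost head in the paraphrase is "healer" (specifically "festival valley clay mill healer"), modified by "bell".
Within "festival valley clay mill healer", the head is "healer" (specifically "valley clay mill healer") and the modifier is "festival".
Within "valley clay mill healer", the head is "healer" (specifically "mill healer") and the modifier is "valley clay".
Within "valley clay", the head is "clay" and the modifier is "valley".
Within "mill healer", the head is "healer" and the modifier is "mill".
Assembled: [bell [festival [[valley clay] [mill healer]]]].

[bell [festival [[valley clay] [mill healer]]]]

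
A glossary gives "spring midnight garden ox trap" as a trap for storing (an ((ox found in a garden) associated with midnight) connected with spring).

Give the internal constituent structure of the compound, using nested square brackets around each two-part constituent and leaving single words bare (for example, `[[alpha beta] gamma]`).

At the top level: head "trap"; modifier "spring midnight garden ox".
Within "spring midnight garden ox", the head is "ox" (specifically "midnight garden ox") and the modifier is "spring".
Within "midnight garden ox", the head is "ox" (specifically "garden ox") and the modifier is "midnight".
Within "garden ox", the head is "ox" and the modifier is "garden".
Assembled: [[spring [midnight [garden ox]]] trap].

[[spring [midnight [garden ox]]] trap]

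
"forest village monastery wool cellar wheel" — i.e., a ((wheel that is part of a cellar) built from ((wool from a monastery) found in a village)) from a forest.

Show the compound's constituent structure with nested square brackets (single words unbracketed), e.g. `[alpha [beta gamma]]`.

Whole compound: head "wheel" (specifically "village monastery wool cellar wheel"), modifier "forest".
Within "village monastery wool cellar wheel", the head is "wheel" (specifically "cellar wheel") and the modifier is "village monastery wool".
Within "village monastery wool", the head is "wool" (specifically "monastery wool") and the modifier is "village".
Within "monastery wool", the head is "wool" and the modifier is "monastery".
Within "cellar wheel", the head is "wheel" and the modifier is "cellar".
So the structure is [forest [[village [monastery wool]] [cellar wheel]]].

[forest [[village [monastery wool]] [cellar wheel]]]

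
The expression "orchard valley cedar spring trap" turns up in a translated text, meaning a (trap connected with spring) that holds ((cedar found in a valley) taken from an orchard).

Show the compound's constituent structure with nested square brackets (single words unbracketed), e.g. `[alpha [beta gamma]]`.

[[orchard [valley cedar]] [spring trap]]

Whole compound: head "trap" (specifically "spring trap"), modifier "orchard valley cedar".
Within "orchard valley cedar", the head is "cedar" (specifically "valley cedar") and the modifier is "orchard".
Within "valley cedar", the head is "cedar" and the modifier is "valley".
Within "spring trap", the head is "trap" and the modifier is "spring".
Putting it together: [[orchard [valley cedar]] [spring trap]].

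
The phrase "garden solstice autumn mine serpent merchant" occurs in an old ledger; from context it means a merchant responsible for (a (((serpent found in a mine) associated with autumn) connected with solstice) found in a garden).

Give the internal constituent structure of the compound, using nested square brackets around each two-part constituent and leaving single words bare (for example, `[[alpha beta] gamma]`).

[[garden [solstice [autumn [mine serpent]]]] merchant]

At the top level: head "merchant"; modifier "garden solstice autumn mine serpent".
Within "garden solstice autumn mine serpent", the head is "serpent" (specifically "solstice autumn mine serpent") and the modifier is "garden".
Within "solstice autumn mine serpent", the head is "serpent" (specifically "autumn mine serpent") and the modifier is "solstice".
Within "autumn mine serpent", the head is "serpent" (specifically "mine serpent") and the modifier is "autumn".
Within "mine serpent", the head is "serpent" and the modifier is "mine".
Assembled: [[garden [solstice [autumn [mine serpent]]]] merchant].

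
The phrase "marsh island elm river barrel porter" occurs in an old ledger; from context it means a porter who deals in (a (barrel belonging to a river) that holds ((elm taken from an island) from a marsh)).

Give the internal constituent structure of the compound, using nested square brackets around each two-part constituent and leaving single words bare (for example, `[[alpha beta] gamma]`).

The outermost head in the paraphrase is "porter", modified by "marsh island elm river barrel".
Inside "marsh island elm river barrel": head "barrel" (specifically "river barrel"), modifier "marsh island elm".
Inside "marsh island elm": head "elm" (specifically "island elm"), modifier "marsh".
Inside "island elm": head "elm", modifier "island".
Inside "river barrel": head "barrel", modifier "river".
So the structure is [[[marsh [island elm]] [river barrel]] porter].

[[[marsh [island elm]] [river barrel]] porter]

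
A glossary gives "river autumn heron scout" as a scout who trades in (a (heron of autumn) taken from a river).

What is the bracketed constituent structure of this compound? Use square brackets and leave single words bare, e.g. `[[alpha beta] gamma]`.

At the top level: head "scout"; modifier "river autumn heron".
"river autumn heron" → head "heron" (specifically "autumn heron"), modifier "river".
"autumn heron" → head "heron", modifier "autumn".
Assembled: [[river [autumn heron]] scout].

[[river [autumn heron]] scout]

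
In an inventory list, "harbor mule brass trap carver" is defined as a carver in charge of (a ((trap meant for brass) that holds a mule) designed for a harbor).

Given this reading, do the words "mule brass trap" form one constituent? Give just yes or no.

The paraphrase groups the words so that "mule brass trap" is one unit: it corresponds to a single parenthesized sub-phrase.
The full structure is [[harbor [mule [brass trap]]] carver], in which [mule brass trap] is a constituent.

yes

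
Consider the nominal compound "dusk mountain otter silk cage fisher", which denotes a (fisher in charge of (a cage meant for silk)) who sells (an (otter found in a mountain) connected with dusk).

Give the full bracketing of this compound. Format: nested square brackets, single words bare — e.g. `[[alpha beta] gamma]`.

[[dusk [mountain otter]] [[silk cage] fisher]]

Overall it is a kind of fisher (specifically "silk cage fisher"); the modifier is "dusk mountain otter".
Within "dusk mountain otter", the head is "otter" (specifically "mountain otter") and the modifier is "dusk".
Within "mountain otter", the head is "otter" and the modifier is "mountain".
Within "silk cage fisher", the head is "fisher" and the modifier is "silk cage".
Within "silk cage", the head is "cage" and the modifier is "silk".
Putting it together: [[dusk [mountain otter]] [[silk cage] fisher]].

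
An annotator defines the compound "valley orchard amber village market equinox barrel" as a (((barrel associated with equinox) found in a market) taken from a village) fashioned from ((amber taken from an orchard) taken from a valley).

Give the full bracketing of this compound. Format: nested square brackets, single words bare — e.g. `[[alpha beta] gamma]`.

[[valley [orchard amber]] [village [market [equinox barrel]]]]

The outermost head in the paraphrase is "barrel" (specifically "village market equinox barrel"), modified by "valley orchard amber".
"valley orchard amber" → head "amber" (specifically "orchard amber"), modifier "valley".
"orchard amber" → head "amber", modifier "orchard".
"village market equinox barrel" → head "barrel" (specifically "market equinox barrel"), modifier "village".
"market equinox barrel" → head "barrel" (specifically "equinox barrel"), modifier "market".
"equinox barrel" → head "barrel", modifier "equinox".
So the structure is [[valley [orchard amber]] [village [market [equinox barrel]]]].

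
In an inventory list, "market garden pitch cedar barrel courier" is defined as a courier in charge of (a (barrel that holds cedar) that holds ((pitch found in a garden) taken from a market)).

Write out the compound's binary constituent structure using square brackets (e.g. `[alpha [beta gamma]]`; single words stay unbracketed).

[[[market [garden pitch]] [cedar barrel]] courier]

The outermost head in the paraphrase is "courier", modified by "market garden pitch cedar barrel".
Within "market garden pitch cedar barrel", the head is "barrel" (specifically "cedar barrel") and the modifier is "market garden pitch".
Within "market garden pitch", the head is "pitch" (specifically "garden pitch") and the modifier is "market".
Within "garden pitch", the head is "pitch" and the modifier is "garden".
Within "cedar barrel", the head is "barrel" and the modifier is "cedar".
Assembled: [[[market [garden pitch]] [cedar barrel]] courier].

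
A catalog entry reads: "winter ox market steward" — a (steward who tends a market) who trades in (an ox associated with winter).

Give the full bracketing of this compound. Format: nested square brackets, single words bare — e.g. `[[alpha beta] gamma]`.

[[winter ox] [market steward]]

The outermost head in the paraphrase is "steward" (specifically "market steward"), modified by "winter ox".
Inside "winter ox": head "ox", modifier "winter".
Inside "market steward": head "steward", modifier "market".
Putting it together: [[winter ox] [market steward]].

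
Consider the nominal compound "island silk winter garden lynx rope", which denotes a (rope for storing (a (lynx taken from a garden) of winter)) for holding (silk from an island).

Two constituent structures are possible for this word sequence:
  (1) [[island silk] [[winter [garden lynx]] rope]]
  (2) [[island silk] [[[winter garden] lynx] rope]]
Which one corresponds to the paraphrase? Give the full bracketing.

[[island silk] [[winter [garden lynx]] rope]]

The paraphrase's head is the "rope" part ("winter garden lynx rope"); its modifier is "island silk".
That top-level split, carried through the inner groups, gives [[island silk] [[winter [garden lynx]] rope]].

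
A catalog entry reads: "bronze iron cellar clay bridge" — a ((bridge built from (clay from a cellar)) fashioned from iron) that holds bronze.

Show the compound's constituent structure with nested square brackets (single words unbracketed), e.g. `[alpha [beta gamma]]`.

The outermost head in the paraphrase is "bridge" (specifically "iron cellar clay bridge"), modified by "bronze".
Within "iron cellar clay bridge", the head is "bridge" (specifically "cellar clay bridge") and the modifier is "iron".
Within "cellar clay bridge", the head is "bridge" and the modifier is "cellar clay".
Within "cellar clay", the head is "clay" and the modifier is "cellar".
Assembled: [bronze [iron [[cellar clay] bridge]]].

[bronze [iron [[cellar clay] bridge]]]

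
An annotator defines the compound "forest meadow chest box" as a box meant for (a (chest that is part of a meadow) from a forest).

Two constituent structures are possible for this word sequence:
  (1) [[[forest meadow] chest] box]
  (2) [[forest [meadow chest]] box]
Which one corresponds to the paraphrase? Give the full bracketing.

The paraphrase's head is the "box" part ("box"); its modifier is "forest meadow chest".
That top-level split, carried through the inner groups, gives [[forest [meadow chest]] box].

[[forest [meadow chest]] box]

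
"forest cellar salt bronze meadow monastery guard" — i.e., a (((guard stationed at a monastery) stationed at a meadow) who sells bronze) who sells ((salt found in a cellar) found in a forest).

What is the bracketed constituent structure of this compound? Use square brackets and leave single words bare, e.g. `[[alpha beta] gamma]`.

[[forest [cellar salt]] [bronze [meadow [monastery guard]]]]

Whole compound: head "guard" (specifically "bronze meadow monastery guard"), modifier "forest cellar salt".
"forest cellar salt" → head "salt" (specifically "cellar salt"), modifier "forest".
"cellar salt" → head "salt", modifier "cellar".
"bronze meadow monastery guard" → head "guard" (specifically "meadow monastery guard"), modifier "bronze".
"meadow monastery guard" → head "guard" (specifically "monastery guard"), modifier "meadow".
"monastery guard" → head "guard", modifier "monastery".
So the structure is [[forest [cellar salt]] [bronze [meadow [monastery guard]]]].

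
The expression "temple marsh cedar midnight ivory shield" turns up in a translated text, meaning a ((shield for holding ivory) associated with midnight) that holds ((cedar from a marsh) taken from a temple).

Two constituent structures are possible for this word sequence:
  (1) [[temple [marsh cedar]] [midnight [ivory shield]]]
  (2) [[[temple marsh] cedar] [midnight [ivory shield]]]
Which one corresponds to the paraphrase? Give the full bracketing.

[[temple [marsh cedar]] [midnight [ivory shield]]]

The paraphrase's head is the "shield" part ("midnight ivory shield"); its modifier is "temple marsh cedar".
That top-level split, carried through the inner groups, gives [[temple [marsh cedar]] [midnight [ivory shield]]].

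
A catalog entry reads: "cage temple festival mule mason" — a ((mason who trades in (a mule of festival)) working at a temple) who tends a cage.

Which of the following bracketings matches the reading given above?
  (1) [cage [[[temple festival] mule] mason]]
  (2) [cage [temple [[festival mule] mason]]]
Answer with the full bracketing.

The paraphrase's head is the "mason" part ("temple festival mule mason"); its modifier is "cage".
That top-level split, carried through the inner groups, gives [cage [temple [[festival mule] mason]]].

[cage [temple [[festival mule] mason]]]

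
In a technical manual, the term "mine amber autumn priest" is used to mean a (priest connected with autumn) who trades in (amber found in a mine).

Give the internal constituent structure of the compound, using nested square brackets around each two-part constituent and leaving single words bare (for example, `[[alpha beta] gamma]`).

Whole compound: head "priest" (specifically "autumn priest"), modifier "mine amber".
"mine amber" → head "amber", modifier "mine".
"autumn priest" → head "priest", modifier "autumn".
So the structure is [[mine amber] [autumn priest]].

[[mine amber] [autumn priest]]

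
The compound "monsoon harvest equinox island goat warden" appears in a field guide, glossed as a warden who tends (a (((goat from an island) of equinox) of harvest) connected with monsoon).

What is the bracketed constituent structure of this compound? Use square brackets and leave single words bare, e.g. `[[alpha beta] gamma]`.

The outermost head in the paraphrase is "warden", modified by "monsoon harvest equinox island goat".
Inside "monsoon harvest equinox island goat": head "goat" (specifically "harvest equinox island goat"), modifier "monsoon".
Inside "harvest equinox island goat": head "goat" (specifically "equinox island goat"), modifier "harvest".
Inside "equinox island goat": head "goat" (specifically "island goat"), modifier "equinox".
Inside "island goat": head "goat", modifier "island".
Assembled: [[monsoon [harvest [equinox [island goat]]]] warden].

[[monsoon [harvest [equinox [island goat]]]] warden]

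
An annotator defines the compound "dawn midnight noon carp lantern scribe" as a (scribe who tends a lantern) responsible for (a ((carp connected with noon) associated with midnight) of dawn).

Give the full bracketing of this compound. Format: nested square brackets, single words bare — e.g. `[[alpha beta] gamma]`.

The outermost head in the paraphrase is "scribe" (specifically "lantern scribe"), modified by "dawn midnight noon carp".
Inside "dawn midnight noon carp": head "carp" (specifically "midnight noon carp"), modifier "dawn".
Inside "midnight noon carp": head "carp" (specifically "noon carp"), modifier "midnight".
Inside "noon carp": head "carp", modifier "noon".
Inside "lantern scribe": head "scribe", modifier "lantern".
Putting it together: [[dawn [midnight [noon carp]]] [lantern scribe]].

[[dawn [midnight [noon carp]]] [lantern scribe]]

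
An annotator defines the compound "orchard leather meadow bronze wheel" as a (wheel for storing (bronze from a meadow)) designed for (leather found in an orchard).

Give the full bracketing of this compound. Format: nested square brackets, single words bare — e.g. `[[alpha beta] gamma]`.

[[orchard leather] [[meadow bronze] wheel]]

The outermost head in the paraphrase is "wheel" (specifically "meadow bronze wheel"), modified by "orchard leather".
Inside "orchard leather": head "leather", modifier "orchard".
Inside "meadow bronze wheel": head "wheel", modifier "meadow bronze".
Inside "meadow bronze": head "bronze", modifier "meadow".
Assembled: [[orchard leather] [[meadow bronze] wheel]].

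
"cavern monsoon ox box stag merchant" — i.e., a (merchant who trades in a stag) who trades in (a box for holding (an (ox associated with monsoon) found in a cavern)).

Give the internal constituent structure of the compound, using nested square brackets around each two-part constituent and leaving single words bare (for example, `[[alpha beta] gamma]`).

[[[cavern [monsoon ox]] box] [stag merchant]]

At the top level: head "merchant" (specifically "stag merchant"); modifier "cavern monsoon ox box".
Inside "cavern monsoon ox box": head "box", modifier "cavern monsoon ox".
Inside "cavern monsoon ox": head "ox" (specifically "monsoon ox"), modifier "cavern".
Inside "monsoon ox": head "ox", modifier "monsoon".
Inside "stag merchant": head "merchant", modifier "stag".
Assembled: [[[cavern [monsoon ox]] box] [stag merchant]].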